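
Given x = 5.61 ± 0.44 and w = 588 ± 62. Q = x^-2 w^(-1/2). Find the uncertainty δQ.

Products/powers → add relative errors in quadrature, weighted by exponent:
  (-2·δx/x)² = (-2×0.0784)² = 0.0246;  (−½·δw/w)² = (-0.5×0.105)² = 0.00278
δQ/Q = √(0.0274) = 0.165
Q = 0.00131, so δQ = 0.165 × 0.00131 = 0.000217.

0.000217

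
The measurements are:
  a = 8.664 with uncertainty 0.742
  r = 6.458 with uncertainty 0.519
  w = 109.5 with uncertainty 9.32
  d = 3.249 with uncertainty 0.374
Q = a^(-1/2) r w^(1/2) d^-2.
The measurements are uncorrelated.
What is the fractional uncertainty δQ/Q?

0.251

Since Q is a product/quotient, work with relative uncertainties:
  (−½·δa/a)² = (-0.5×0.0856)² = 0.00183;  (1·δr/r)² = (1×0.0804)² = 0.00646;  (½·δw/w)² = (0.5×0.0851)² = 0.00181;  (-2·δd/d)² = (-2×0.115)² = 0.0530
δQ/Q = √(0.0631) = 0.251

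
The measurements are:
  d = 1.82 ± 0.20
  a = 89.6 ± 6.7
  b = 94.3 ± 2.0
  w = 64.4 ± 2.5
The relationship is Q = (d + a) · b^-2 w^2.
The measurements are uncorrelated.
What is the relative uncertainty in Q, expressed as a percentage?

11.5%

Let u = d + a = 91.4. δu = √(δd² + δa²) = √(0.0400 + 44.9) = 6.70, so δu/u = 0.0733.
Q is then a monomial in u, b, w:
δQ/Q = √((δu/u)² + (-2·δb/b)² + (2·δw/w)²) = √(0.00538 + 0.00180 + 0.00603) = 0.115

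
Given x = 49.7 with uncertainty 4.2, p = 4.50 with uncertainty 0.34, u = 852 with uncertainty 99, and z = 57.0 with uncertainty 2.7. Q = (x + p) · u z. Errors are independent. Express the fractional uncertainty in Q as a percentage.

Let w = x + p = 54.2. δw = √(δx² + δp²) = √(17.6 + 0.116) = 4.21, so δw/w = 0.0777.
Q is then a monomial in w, u, z:
δQ/Q = √((δw/w)² + (1·δu/u)² + (1·δz/z)²) = √(0.00604 + 0.0135 + 0.00224) = 0.148

14.8%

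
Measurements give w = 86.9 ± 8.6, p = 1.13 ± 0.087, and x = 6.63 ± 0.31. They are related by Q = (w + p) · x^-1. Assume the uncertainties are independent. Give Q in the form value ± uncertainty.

Let u = w + p = 88.0. δu = √(δw² + δp²) = √(74.0 + 0.00757) = 8.60, so δu/u = 0.0977.
Q is then a monomial in u, x:
δQ/Q = √((δu/u)² + (-1·δx/x)²) = √(0.00955 + 0.00219) = 0.108
Q = 13.3, so δQ = 0.108 × 13.3 = 1.44.

13.3 ± 1.44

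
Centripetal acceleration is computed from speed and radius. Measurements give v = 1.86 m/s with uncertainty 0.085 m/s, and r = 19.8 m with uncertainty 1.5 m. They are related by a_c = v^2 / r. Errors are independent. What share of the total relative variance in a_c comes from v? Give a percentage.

(δa_c/a_c)² = (2·δv/v)² + (-1·δr/r)²
  v term: (2×0.0457)² = 0.00835
  r term: (-1×0.0758)² = 0.00574
Total = 0.0141. Share from v = 0.00835/0.0141 = 0.593.

59.3%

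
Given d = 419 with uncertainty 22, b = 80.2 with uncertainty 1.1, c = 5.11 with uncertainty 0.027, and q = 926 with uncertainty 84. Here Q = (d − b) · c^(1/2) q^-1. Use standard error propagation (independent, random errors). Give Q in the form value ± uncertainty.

Let u = d − b = 339. δu = √(δd² + δb²) = √(484 + 1.21) = 22.0, so δu/u = 0.0650.
Q is then a monomial in u, c, q:
δQ/Q = √((δu/u)² + (½·δc/c)² + (-1·δq/q)²) = √(0.00423 + 6.98e-06 + 0.00823) = 0.112
Q = 0.827, so δQ = 0.112 × 0.827 = 0.0923.

0.827 ± 0.0923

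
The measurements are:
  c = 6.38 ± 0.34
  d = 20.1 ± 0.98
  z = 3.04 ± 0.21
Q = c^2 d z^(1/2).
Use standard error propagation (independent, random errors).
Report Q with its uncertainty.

Products/powers → add relative errors in quadrature, weighted by exponent:
  (2·δc/c)² = (2×0.0533)² = 0.0114;  (1·δd/d)² = (1×0.0488)² = 0.00238;  (½·δz/z)² = (0.5×0.0691)² = 0.00119
δQ/Q = √(0.0149) = 0.122
Q = 1430, so δQ = 0.122 × 1430 = 174.

1430 ± 174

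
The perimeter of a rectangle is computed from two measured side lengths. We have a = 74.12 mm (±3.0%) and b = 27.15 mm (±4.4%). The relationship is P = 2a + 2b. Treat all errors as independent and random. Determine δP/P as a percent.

2.49%

Sums and differences: (δP)² = Σ (cᵢ δxᵢ)².
  (2·δa)² = 19.8;  (2·δb)² = 5.71
δP = √(25.5) = 5.05 mm
P = 202.5 mm, so δP/P = 5.05/202.5 = 0.0249.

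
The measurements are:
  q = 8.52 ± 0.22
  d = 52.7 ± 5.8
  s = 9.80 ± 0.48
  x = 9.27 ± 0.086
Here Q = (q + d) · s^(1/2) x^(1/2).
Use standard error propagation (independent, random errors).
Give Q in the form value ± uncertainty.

Let u = q + d = 61.2. δu = √(δq² + δd²) = √(0.0484 + 33.6) = 5.80, so δu/u = 0.0948.
Q is then a monomial in u, s, x:
δQ/Q = √((δu/u)² + (½·δs/s)² + (½·δx/x)²) = √(0.00899 + 0.000600 + 2.15e-05) = 0.0980
Q = 584, so δQ = 0.0980 × 584 = 57.2.

584 ± 57.2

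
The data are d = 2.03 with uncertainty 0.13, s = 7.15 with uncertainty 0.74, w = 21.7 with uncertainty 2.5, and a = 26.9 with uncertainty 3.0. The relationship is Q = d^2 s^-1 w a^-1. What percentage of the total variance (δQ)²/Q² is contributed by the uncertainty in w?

(δQ/Q)² = (2·δd/d)² + (-1·δs/s)² + (1·δw/w)² + (-1·δa/a)²
  d term: (2×0.0640)² = 0.0164
  s term: (-1×0.103)² = 0.0107
  w term: (1×0.115)² = 0.0133
  a term: (-1×0.112)² = 0.0124
Total = 0.0528. Share from w = 0.0133/0.0528 = 0.251.

25.1%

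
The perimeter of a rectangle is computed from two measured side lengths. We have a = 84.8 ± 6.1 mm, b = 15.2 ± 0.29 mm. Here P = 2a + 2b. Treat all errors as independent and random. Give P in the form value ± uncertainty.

P is a linear combination, so absolute uncertainties add in quadrature:
  (2·δa)² = 149;  (2·δb)² = 0.336
δP = √(149) = 12.2 mm
P = 200 mm.

200 ± 12.2 mm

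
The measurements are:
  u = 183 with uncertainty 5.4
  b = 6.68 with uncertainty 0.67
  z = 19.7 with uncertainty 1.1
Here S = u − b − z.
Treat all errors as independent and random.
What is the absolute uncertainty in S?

Absolute uncertainties add in quadrature for a linear combination:
  (δu)² = 29.2;  (δb)² = 0.449;  (δz)² = 1.21
δS = √(30.8) = 5.55

5.55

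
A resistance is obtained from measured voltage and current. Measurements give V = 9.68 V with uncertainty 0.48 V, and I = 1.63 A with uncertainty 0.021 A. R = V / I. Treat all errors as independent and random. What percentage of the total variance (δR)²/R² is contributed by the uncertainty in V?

93.7%

(δR/R)² = (1·δV/V)² + (-1·δI/I)²
  V term: (1×0.0496)² = 0.00246
  I term: (-1×0.0129)² = 0.000166
Total = 0.00262. Share from V = 0.00246/0.00262 = 0.937.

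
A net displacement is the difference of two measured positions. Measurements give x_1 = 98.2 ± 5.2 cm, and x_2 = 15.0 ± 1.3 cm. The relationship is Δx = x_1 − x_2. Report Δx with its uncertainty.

83.2 ± 5.36 cm

Each term contributes (cᵢ δxᵢ)² to (δΔx)²:
  (δx_1)² = 27.0;  (δx_2)² = 1.69
δΔx = √(28.7) = 5.36 cm
Δx = 83.2 cm.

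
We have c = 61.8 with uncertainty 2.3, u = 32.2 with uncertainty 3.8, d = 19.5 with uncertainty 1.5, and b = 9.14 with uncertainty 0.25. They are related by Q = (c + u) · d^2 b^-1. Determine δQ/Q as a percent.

16.3%

Let w = c + u = 94.0. δw = √(δc² + δu²) = √(5.29 + 14.4) = 4.44, so δw/w = 0.0473.
Q is then a monomial in w, d, b:
δQ/Q = √((δw/w)² + (2·δd/d)² + (-1·δb/b)²) = √(0.00223 + 0.0237 + 0.000748) = 0.163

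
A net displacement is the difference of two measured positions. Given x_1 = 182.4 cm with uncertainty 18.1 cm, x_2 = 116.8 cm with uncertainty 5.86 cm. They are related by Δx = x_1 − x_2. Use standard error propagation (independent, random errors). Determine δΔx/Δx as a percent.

29.0%

Sums and differences: (δΔx)² = Σ (cᵢ δxᵢ)².
  (δx_1)² = 328;  (δx_2)² = 34.3
δΔx = √(362) = 19.0 cm
Δx = 65.60 cm, so δΔx/Δx = 19.0/65.60 = 0.290.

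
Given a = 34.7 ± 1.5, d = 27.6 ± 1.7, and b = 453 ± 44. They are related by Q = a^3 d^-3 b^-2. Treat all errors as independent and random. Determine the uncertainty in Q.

2.88e-06

Each factor contributes (exponent × relative error)² to (δQ/Q)²:
  (3·δa/a)² = (3×0.0432)² = 0.0168;  (-3·δd/d)² = (-3×0.0616)² = 0.0341;  (-2·δb/b)² = (-2×0.0971)² = 0.0377
δQ/Q = √(0.0887) = 0.298
Q = 9.68e-06, so δQ = 0.298 × 9.68e-06 = 2.88e-06.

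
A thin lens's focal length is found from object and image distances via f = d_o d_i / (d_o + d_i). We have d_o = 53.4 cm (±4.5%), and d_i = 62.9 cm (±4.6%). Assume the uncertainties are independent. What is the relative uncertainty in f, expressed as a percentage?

3.22%

∂f/∂d_o = (d_i/(d_o+d_i))² = 0.293;  ∂f/∂d_i = (d_o/(d_o+d_i))² = 0.211
δf = √((∂f/∂d_o · δd_o)² + (∂f/∂d_i · δd_i)²) = √(0.494 + 0.372) = 0.931 cm
f = 28.9 cm, so δf/f = 0.931/28.9 = 0.0322.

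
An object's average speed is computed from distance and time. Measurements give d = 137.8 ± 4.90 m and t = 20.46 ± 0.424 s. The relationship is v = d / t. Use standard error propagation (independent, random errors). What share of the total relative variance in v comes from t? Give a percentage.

(δv/v)² = (1·δd/d)² + (-1·δt/t)²
  d term: (1×0.0356)² = 0.00126
  t term: (-1×0.0207)² = 0.000429
Total = 0.00169. Share from t = 0.000429/0.00169 = 0.254.

25.4%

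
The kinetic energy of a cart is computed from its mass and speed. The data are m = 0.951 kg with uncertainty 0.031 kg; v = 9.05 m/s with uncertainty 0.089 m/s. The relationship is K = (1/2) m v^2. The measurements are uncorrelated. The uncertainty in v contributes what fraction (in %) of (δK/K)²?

26.7%

(δK/K)² = (1·δm/m)² + (2·δv/v)²
  m term: (1×0.0326)² = 0.00106
  v term: (2×0.00983)² = 0.000387
Total = 0.00145. Share from v = 0.000387/0.00145 = 0.267.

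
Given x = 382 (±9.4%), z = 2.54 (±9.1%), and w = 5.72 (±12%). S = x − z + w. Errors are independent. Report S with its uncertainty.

S is a linear combination, so absolute uncertainties add in quadrature:
  (δx)² = 1290;  (δz)² = 0.0534;  (δw)² = 0.471
δS = √(1290) = 35.9
S = 385.

385 ± 35.9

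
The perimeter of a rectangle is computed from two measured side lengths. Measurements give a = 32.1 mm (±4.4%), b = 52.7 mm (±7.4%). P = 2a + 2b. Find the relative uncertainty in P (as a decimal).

Absolute uncertainties add in quadrature for a linear combination:
  (2·δa)² = 7.98;  (2·δb)² = 60.8
δP = √(68.8) = 8.30 mm
P = 170 mm, so δP/P = 8.30/170 = 0.0489.

0.0489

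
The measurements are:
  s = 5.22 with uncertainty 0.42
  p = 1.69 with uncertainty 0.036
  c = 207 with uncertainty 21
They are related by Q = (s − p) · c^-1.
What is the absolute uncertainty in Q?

0.00267

Let u = s − p = 3.53. δu = √(δs² + δp²) = √(0.176 + 0.00130) = 0.422, so δu/u = 0.119.
Q is then a monomial in u, c:
δQ/Q = √((δu/u)² + (-1·δc/c)²) = √(0.0143 + 0.0103) = 0.157
Q = 0.0171, so δQ = 0.157 × 0.0171 = 0.00267.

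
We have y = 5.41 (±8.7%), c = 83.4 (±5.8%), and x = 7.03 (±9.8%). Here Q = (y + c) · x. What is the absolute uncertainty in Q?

Let u = y + c = 88.8. δu = √(δy² + δc²) = √(0.222 + 23.4) = 4.86, so δu/u = 0.0547.
Q is then a monomial in u, x:
δQ/Q = √((δu/u)² + (1·δx/x)²) = √(0.00299 + 0.00960) = 0.112
Q = 624, so δQ = 0.112 × 624 = 70.1.

70.1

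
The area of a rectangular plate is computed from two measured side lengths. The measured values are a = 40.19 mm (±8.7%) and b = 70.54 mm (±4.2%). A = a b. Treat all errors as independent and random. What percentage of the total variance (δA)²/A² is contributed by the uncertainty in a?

81.1%

(δA/A)² = (1·δa/a)² + (1·δb/b)²
  a term: (1×0.0870)² = 0.00757
  b term: (1×0.0420)² = 0.00176
Total = 0.00933. Share from a = 0.00757/0.00933 = 0.811.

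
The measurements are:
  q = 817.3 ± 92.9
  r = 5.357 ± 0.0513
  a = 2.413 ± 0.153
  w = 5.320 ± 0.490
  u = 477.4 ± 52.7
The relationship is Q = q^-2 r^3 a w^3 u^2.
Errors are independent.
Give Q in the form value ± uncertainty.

19060 ± 8120

Q is a product of powers, so relative uncertainties combine in quadrature:
  (-2·δq/q)² = (-2×0.114)² = 0.0517;  (3·δr/r)² = (3×0.00958)² = 0.000825;  (1·δa/a)² = (1×0.0634)² = 0.00402;  (3·δw/w)² = (3×0.0921)² = 0.0764;  (2·δu/u)² = (2×0.110)² = 0.0487
δQ/Q = √(0.182) = 0.426
Q = 19060, so δQ = 0.426 × 19060 = 8120.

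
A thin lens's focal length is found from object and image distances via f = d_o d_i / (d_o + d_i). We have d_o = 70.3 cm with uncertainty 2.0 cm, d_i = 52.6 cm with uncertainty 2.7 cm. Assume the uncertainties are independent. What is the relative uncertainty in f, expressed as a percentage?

3.18%

∂f/∂d_o = (d_i/(d_o+d_i))² = 0.183;  ∂f/∂d_i = (d_o/(d_o+d_i))² = 0.327
δf = √((∂f/∂d_o · δd_o)² + (∂f/∂d_i · δd_i)²) = √(0.134 + 0.780) = 0.956 cm
f = 30.1 cm, so δf/f = 0.956/30.1 = 0.0318.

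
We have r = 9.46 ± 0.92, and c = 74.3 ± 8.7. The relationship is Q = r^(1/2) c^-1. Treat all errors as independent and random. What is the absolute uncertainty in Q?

0.00525

Q is a product of powers, so relative uncertainties combine in quadrature:
  (½·δr/r)² = (0.5×0.0973)² = 0.00236;  (-1·δc/c)² = (-1×0.117)² = 0.0137
δQ/Q = √(0.0161) = 0.127
Q = 0.0414, so δQ = 0.127 × 0.0414 = 0.00525.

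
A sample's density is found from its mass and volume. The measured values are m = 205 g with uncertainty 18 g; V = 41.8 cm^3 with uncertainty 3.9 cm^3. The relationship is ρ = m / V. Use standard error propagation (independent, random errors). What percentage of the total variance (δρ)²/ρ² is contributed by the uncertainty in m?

(δρ/ρ)² = (1·δm/m)² + (-1·δV/V)²
  m term: (1×0.0878)² = 0.00771
  V term: (-1×0.0933)² = 0.00871
Total = 0.0164. Share from m = 0.00771/0.0164 = 0.470.

47.0%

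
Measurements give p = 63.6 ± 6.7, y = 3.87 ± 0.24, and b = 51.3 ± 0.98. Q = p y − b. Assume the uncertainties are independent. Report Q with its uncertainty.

Let w = p·y = 246. δw/w = √((1·δp/p)² + (1·δy/y)²) = √(0.0111 + 0.00385) = 0.122, so δw = 30.1.
Q = w − b: δQ = √(δw² + δb²) = √(905 + 0.960) = 30.1
Q = 195.

195 ± 30.1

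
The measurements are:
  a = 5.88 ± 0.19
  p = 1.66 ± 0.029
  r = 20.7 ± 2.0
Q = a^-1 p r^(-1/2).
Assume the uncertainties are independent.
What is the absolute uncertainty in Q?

0.00377

Q is a product of powers, so relative uncertainties combine in quadrature:
  (-1·δa/a)² = (-1×0.0323)² = 0.00104;  (1·δp/p)² = (1×0.0175)² = 0.000305;  (−½·δr/r)² = (-0.5×0.0966)² = 0.00233
δQ/Q = √(0.00368) = 0.0607
Q = 0.0621, so δQ = 0.0607 × 0.0621 = 0.00377.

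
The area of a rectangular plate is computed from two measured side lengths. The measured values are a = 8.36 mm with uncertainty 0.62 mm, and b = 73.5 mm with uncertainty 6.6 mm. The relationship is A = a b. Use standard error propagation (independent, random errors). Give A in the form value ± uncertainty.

Products/powers → add relative errors in quadrature, weighted by exponent:
  (1·δa/a)² = (1×0.0742)² = 0.00550;  (1·δb/b)² = (1×0.0898)² = 0.00806
δA/A = √(0.0136) = 0.116
A = 614 mm^2, so δA = 0.116 × 614 = 71.6 mm^2.

614 ± 71.6 mm^2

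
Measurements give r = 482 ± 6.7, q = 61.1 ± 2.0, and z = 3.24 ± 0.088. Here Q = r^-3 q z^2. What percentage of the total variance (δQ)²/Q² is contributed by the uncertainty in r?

30.2%

(δQ/Q)² = (-3·δr/r)² + (1·δq/q)² + (2·δz/z)²
  r term: (-3×0.0139)² = 0.00174
  q term: (1×0.0327)² = 0.00107
  z term: (2×0.0272)² = 0.00295
Total = 0.00576. Share from r = 0.00174/0.00576 = 0.302.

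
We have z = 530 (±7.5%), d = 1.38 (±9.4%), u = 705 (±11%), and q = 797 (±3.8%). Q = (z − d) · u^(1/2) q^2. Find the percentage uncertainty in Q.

12.0%

Let w = z − d = 529. δw = √(δz² + δd²) = √(1580 + 0.0168) = 39.8, so δw/w = 0.0752.
Q is then a monomial in w, u, q:
δQ/Q = √((δw/w)² + (½·δu/u)² + (2·δq/q)²) = √(0.00565 + 0.00302 + 0.00578) = 0.120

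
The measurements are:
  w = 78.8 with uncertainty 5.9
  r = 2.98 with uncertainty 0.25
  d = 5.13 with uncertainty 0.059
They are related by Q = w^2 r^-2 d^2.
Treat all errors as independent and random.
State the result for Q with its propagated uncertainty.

Relative error in a monomial: (δQ/Q)² = Σ (nᵢ · δxᵢ/xᵢ)².
  (2·δw/w)² = (2×0.0749)² = 0.0224;  (-2·δr/r)² = (-2×0.0839)² = 0.0282;  (2·δd/d)² = (2×0.0115)² = 0.000529
δQ/Q = √(0.0511) = 0.226
Q = 18400, so δQ = 0.226 × 18400 = 4160.

18400 ± 4160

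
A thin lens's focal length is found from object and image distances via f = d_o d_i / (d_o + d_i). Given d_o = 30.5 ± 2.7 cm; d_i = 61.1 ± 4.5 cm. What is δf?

∂f/∂d_o = (d_i/(d_o+d_i))² = 0.445;  ∂f/∂d_i = (d_o/(d_o+d_i))² = 0.111
δf = √((∂f/∂d_o · δd_o)² + (∂f/∂d_i · δd_i)²) = √(1.44 + 0.249) = 1.30 cm

1.30 cm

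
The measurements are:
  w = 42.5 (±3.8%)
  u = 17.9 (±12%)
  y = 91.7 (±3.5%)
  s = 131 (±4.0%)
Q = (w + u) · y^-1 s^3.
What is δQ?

1.96e+05

Let h = w + u = 60.4. δh = √(δw² + δu²) = √(2.61 + 4.61) = 2.69, so δh/h = 0.0445.
Q is then a monomial in h, y, s:
δQ/Q = √((δh/h)² + (-1·δy/y)² + (3·δs/s)²) = √(0.00198 + 0.00123 + 0.0144) = 0.133
Q = 1.48e+06, so δQ = 0.133 × 1.48e+06 = 1.96e+05.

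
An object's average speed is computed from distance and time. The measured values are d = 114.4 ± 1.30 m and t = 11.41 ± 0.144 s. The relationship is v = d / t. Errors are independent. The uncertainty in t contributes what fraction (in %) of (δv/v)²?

55.2%

(δv/v)² = (1·δd/d)² + (-1·δt/t)²
  d term: (1×0.0114)² = 0.000129
  t term: (-1×0.0126)² = 0.000159
Total = 0.000288. Share from t = 0.000159/0.000288 = 0.552.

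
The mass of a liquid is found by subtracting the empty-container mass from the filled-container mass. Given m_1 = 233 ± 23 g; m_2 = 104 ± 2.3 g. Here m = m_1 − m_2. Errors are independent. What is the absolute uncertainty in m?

23.1 g

Each term contributes (cᵢ δxᵢ)² to (δm)²:
  (δm_1)² = 529;  (δm_2)² = 5.29
δm = √(534) = 23.1 g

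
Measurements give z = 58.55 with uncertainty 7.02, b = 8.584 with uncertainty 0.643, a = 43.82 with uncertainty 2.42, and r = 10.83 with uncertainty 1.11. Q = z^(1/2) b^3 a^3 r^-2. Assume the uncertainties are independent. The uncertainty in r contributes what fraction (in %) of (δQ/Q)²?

34.0%

(δQ/Q)² = (½·δz/z)² + (3·δb/b)² + (3·δa/a)² + (-2·δr/r)²
  z term: (0.5×0.120)² = 0.00359
  b term: (3×0.0749)² = 0.0505
  a term: (3×0.0552)² = 0.0274
  r term: (-2×0.102)² = 0.0420
Total = 0.124. Share from r = 0.0420/0.124 = 0.340.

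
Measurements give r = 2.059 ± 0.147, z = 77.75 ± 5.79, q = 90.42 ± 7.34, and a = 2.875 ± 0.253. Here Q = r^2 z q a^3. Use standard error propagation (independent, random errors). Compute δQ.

2.26e+05

Products/powers → add relative errors in quadrature, weighted by exponent:
  (2·δr/r)² = (2×0.0714)² = 0.0204;  (1·δz/z)² = (1×0.0745)² = 0.00555;  (1·δq/q)² = (1×0.0812)² = 0.00659;  (3·δa/a)² = (3×0.0880)² = 0.0697
δQ/Q = √(0.102) = 0.320
Q = 708300, so δQ = 0.320 × 708300 = 2.26e+05.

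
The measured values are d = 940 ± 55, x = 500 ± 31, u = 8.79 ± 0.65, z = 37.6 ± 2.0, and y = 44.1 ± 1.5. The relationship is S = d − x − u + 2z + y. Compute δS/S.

Sums and differences: (δS)² = Σ (cᵢ δxᵢ)².
  (δd)² = 3020;  (δx)² = 961;  (δu)² = 0.423;  (2·δz)² = 16.0;  (δy)² = 2.25
δS = √(4000) = 63.3
S = 551, so δS/S = 63.3/551 = 0.115.

0.115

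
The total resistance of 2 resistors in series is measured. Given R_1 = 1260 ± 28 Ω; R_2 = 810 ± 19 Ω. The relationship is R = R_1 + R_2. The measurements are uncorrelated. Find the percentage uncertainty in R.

1.63%

Each term contributes (cᵢ δxᵢ)² to (δR)²:
  (δR_1)² = 784;  (δR_2)² = 361
δR = √(1140) = 33.8 Ω
R = 2070 Ω, so δR/R = 33.8/2070 = 0.0163.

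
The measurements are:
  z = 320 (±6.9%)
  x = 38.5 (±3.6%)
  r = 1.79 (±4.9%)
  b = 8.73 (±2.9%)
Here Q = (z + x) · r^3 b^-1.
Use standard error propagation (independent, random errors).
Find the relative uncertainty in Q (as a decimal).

0.162

Let u = z + x = 358. δu = √(δz² + δx²) = √(488 + 1.92) = 22.1, so δu/u = 0.0617.
Q is then a monomial in u, r, b:
δQ/Q = √((δu/u)² + (3·δr/r)² + (-1·δb/b)²) = √(0.00381 + 0.0216 + 0.000841) = 0.162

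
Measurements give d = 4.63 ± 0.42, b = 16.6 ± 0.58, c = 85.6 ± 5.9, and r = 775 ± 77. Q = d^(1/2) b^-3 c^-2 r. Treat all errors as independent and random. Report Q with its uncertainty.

(4.98 ± 1.02) × 10^-5

For a monomial Q ∝ d^(1/2), b^-3, c^-2, r, fractional errors add in quadrature:
  (½·δd/d)² = (0.5×0.0907)² = 0.00206;  (-3·δb/b)² = (-3×0.0349)² = 0.0110;  (-2·δc/c)² = (-2×0.0689)² = 0.0190;  (1·δr/r)² = (1×0.0994)² = 0.00987
δQ/Q = √(0.0419) = 0.205
Q = 4.98e-05, so δQ = 0.205 × 4.98e-05 = 1.02e-05.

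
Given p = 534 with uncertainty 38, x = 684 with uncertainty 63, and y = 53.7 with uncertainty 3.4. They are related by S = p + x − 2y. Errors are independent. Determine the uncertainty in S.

73.9

For a sum/difference, combine absolute errors in quadrature:
  (δp)² = 1440;  (δx)² = 3970;  (2·δy)² = 46.2
δS = √(5460) = 73.9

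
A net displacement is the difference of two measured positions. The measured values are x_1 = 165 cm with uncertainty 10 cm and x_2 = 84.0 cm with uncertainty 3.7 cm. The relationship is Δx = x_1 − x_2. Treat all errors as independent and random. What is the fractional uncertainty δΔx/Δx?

For a sum/difference, combine absolute errors in quadrature:
  (δx_1)² = 100;  (δx_2)² = 13.7
δΔx = √(114) = 10.7 cm
Δx = 81.0 cm, so δΔx/Δx = 10.7/81.0 = 0.132.

0.132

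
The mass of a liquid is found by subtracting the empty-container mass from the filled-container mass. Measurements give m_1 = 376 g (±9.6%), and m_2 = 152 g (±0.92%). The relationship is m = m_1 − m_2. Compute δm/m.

0.161

For a sum/difference, combine absolute errors in quadrature:
  (δm_1)² = 1300;  (δm_2)² = 1.96
δm = √(1300) = 36.1 g
m = 224 g, so δm/m = 36.1/224 = 0.161.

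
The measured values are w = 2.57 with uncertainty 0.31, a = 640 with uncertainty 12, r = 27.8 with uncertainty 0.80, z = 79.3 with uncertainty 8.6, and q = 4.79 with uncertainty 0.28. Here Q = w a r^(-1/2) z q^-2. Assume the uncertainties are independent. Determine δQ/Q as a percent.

Each factor contributes (exponent × relative error)² to (δQ/Q)²:
  (1·δw/w)² = (1×0.121)² = 0.0145;  (1·δa/a)² = (1×0.0187)² = 0.000352;  (−½·δr/r)² = (-0.5×0.0288)² = 0.000207;  (1·δz/z)² = (1×0.108)² = 0.0118;  (-2·δq/q)² = (-2×0.0585)² = 0.0137
δQ/Q = √(0.0405) = 0.201

20.1%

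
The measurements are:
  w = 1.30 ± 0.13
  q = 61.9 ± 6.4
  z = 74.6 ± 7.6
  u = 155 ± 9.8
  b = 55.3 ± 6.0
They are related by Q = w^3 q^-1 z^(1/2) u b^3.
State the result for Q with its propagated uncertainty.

Q is a product of powers, so relative uncertainties combine in quadrature:
  (3·δw/w)² = (3×0.100)² = 0.0900;  (-1·δq/q)² = (-1×0.103)² = 0.0107;  (½·δz/z)² = (0.5×0.102)² = 0.00259;  (1·δu/u)² = (1×0.0632)² = 0.00400;  (3·δb/b)² = (3×0.108)² = 0.106
δQ/Q = √(0.213) = 0.462
Q = 8.04e+06, so δQ = 0.462 × 8.04e+06 = 3.71e+06.

(8.04 ± 3.71) × 10^6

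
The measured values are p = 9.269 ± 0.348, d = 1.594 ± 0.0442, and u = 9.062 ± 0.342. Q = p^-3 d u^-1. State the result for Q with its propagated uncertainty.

(2.209 ± 0.269) × 10^-4

Each factor contributes (exponent × relative error)² to (δQ/Q)²:
  (-3·δp/p)² = (-3×0.0375)² = 0.0127;  (1·δd/d)² = (1×0.0277)² = 0.000769;  (-1·δu/u)² = (-1×0.0377)² = 0.00142
δQ/Q = √(0.0149) = 0.122
Q = 0.0002209, so δQ = 0.122 × 0.0002209 = 2.69e-05.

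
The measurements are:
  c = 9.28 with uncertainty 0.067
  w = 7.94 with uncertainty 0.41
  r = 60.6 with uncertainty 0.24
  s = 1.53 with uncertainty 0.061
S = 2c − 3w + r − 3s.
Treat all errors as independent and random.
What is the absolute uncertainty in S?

1.27

Each term contributes (cᵢ δxᵢ)² to (δS)²:
  (2·δc)² = 0.0180;  (3·δw)² = 1.51;  (δr)² = 0.0576;  (3·δs)² = 0.0335
δS = √(1.62) = 1.27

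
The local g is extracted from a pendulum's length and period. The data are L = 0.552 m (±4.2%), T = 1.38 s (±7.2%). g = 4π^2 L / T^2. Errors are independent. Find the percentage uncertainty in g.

15.0%

Since g is a product/quotient, work with relative uncertainties:
  (1·δL/L)² = (1×0.0420)² = 0.00176;  (-2·δT/T)² = (-2×0.0720)² = 0.0207
δg/g = √(0.0225) = 0.150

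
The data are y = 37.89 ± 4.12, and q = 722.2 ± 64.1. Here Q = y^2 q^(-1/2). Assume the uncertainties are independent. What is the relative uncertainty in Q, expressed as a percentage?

Q is a product of powers, so relative uncertainties combine in quadrature:
  (2·δy/y)² = (2×0.109)² = 0.0473;  (−½·δq/q)² = (-0.5×0.0888)² = 0.00197
δQ/Q = √(0.0493) = 0.222

22.2%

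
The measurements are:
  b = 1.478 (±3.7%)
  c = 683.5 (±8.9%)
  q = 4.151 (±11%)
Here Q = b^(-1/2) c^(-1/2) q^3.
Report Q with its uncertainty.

Relative error in a monomial: (δQ/Q)² = Σ (nᵢ · δxᵢ/xᵢ)².
  (−½·δb/b)² = (-0.5×0.0370)² = 0.000342;  (−½·δc/c)² = (-0.5×0.0890)² = 0.00198;  (3·δq/q)² = (3×0.110)² = 0.109
δQ/Q = √(0.111) = 0.334
Q = 2.250, so δQ = 0.334 × 2.250 = 0.750.

2.250 ± 0.750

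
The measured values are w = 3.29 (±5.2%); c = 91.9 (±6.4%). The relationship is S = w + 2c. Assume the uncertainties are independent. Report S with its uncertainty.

187 ± 11.8

For a sum/difference, combine absolute errors in quadrature:
  (δw)² = 0.0293;  (2·δc)² = 138
δS = √(138) = 11.8
S = 187.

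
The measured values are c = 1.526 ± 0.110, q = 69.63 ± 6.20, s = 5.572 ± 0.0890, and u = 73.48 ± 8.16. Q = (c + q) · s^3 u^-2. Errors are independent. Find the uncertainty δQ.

Let w = c + q = 71.16. δw = √(δc² + δq²) = √(0.0121 + 38.4) = 6.20, so δw/w = 0.0871.
Q is then a monomial in w, s, u:
δQ/Q = √((δw/w)² + (3·δs/s)² + (-2·δu/u)²) = √(0.00759 + 0.00230 + 0.0493) = 0.243
Q = 2.280, so δQ = 0.243 × 2.280 = 0.555.

0.555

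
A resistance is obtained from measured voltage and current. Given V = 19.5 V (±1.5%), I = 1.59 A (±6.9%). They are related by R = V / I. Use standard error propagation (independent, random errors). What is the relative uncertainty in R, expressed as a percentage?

7.06%

For a monomial R ∝ V, I^-1, fractional errors add in quadrature:
  (1·δV/V)² = (1×0.0150)² = 0.000225;  (-1·δI/I)² = (-1×0.0690)² = 0.00476
δR/R = √(0.00499) = 0.0706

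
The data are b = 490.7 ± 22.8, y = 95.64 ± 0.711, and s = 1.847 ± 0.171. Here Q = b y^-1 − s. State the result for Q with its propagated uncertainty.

3.284 ± 0.296

Let p = b·y^-1 = 5.131. δp/p = √((1·δb/b)² + (-1·δy/y)²) = √(0.00216 + 5.53e-05) = 0.0471, so δp = 0.241.
Q = p − s: δQ = √(δp² + δs²) = √(0.0583 + 0.0292) = 0.296
Q = 3.284.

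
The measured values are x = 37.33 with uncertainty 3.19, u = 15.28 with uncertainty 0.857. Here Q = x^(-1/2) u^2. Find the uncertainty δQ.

Products/powers → add relative errors in quadrature, weighted by exponent:
  (−½·δx/x)² = (-0.5×0.0855)² = 0.00183;  (2·δu/u)² = (2×0.0561)² = 0.0126
δQ/Q = √(0.0144) = 0.120
Q = 38.21, so δQ = 0.120 × 38.21 = 4.59.

4.59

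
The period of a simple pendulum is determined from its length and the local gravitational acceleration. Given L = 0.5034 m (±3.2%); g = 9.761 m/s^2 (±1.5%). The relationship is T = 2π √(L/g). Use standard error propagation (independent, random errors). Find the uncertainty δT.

For a monomial T ∝ L^(1/2), g^(-1/2), fractional errors add in quadrature:
  (½·δL/L)² = (0.5×0.0320)² = 0.000256;  (−½·δg/g)² = (-0.5×0.0150)² = 5.62e-05
δT/T = √(0.000312) = 0.0177
T = 1.427 s, so δT = 0.0177 × 1.427 = 0.0252 s.

0.0252 s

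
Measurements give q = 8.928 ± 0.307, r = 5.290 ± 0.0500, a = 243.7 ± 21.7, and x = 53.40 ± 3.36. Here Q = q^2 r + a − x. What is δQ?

36.6

Let p = q^2·r = 421.7. δp/p = √((2·δq/q)² + (1·δr/r)²) = √(0.00473 + 8.93e-05) = 0.0694, so δp = 29.3.
Q = p + a − x: δQ = √(δp² + δa² + δx²) = √(857 + 471 + 11.3) = 36.6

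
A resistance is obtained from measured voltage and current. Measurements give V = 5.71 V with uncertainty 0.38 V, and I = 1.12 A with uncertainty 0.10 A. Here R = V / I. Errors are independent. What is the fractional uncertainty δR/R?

Products/powers → add relative errors in quadrature, weighted by exponent:
  (1·δV/V)² = (1×0.0665)² = 0.00443;  (-1·δI/I)² = (-1×0.0893)² = 0.00797
δR/R = √(0.0124) = 0.111

0.111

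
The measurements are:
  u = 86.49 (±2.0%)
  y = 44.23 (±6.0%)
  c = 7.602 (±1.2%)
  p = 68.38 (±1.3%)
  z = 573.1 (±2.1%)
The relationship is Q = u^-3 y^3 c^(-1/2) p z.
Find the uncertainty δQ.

Since Q is a product/quotient, work with relative uncertainties:
  (-3·δu/u)² = (-3×0.0200)² = 0.00360;  (3·δy/y)² = (3×0.0600)² = 0.0324;  (−½·δc/c)² = (-0.5×0.0120)² = 3.6e-05;  (1·δp/p)² = (1×0.0130)² = 0.000169;  (1·δz/z)² = (1×0.0210)² = 0.000441
δQ/Q = √(0.0366) = 0.191
Q = 1901, so δQ = 0.191 × 1901 = 364.

364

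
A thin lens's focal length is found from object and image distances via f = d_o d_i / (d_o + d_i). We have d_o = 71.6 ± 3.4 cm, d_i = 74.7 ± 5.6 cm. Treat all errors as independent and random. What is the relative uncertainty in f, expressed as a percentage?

4.40%

∂f/∂d_o = (d_i/(d_o+d_i))² = 0.261;  ∂f/∂d_i = (d_o/(d_o+d_i))² = 0.240
δf = √((∂f/∂d_o · δd_o)² + (∂f/∂d_i · δd_i)²) = √(0.786 + 1.80) = 1.61 cm
f = 36.6 cm, so δf/f = 1.61/36.6 = 0.0440.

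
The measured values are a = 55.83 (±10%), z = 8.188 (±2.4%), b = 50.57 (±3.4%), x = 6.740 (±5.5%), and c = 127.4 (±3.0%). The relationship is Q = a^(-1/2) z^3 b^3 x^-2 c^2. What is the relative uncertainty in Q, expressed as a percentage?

Products/powers → add relative errors in quadrature, weighted by exponent:
  (−½·δa/a)² = (-0.5×0.100)² = 0.00250;  (3·δz/z)² = (3×0.0240)² = 0.00518;  (3·δb/b)² = (3×0.0340)² = 0.0104;  (-2·δx/x)² = (-2×0.0550)² = 0.0121;  (2·δc/c)² = (2×0.0300)² = 0.00360
δQ/Q = √(0.0338) = 0.184

18.4%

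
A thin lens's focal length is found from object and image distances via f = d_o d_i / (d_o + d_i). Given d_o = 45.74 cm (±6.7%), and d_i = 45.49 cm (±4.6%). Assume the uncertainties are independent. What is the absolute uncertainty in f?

∂f/∂d_o = (d_i/(d_o+d_i))² = 0.249;  ∂f/∂d_i = (d_o/(d_o+d_i))² = 0.251
δf = √((∂f/∂d_o · δd_o)² + (∂f/∂d_i · δd_i)²) = √(0.581 + 0.277) = 0.926 cm

0.926 cm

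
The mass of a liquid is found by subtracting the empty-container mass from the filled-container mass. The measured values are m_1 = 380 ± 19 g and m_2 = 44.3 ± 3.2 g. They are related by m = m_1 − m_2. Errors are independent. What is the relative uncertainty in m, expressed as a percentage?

m is a linear combination, so absolute uncertainties add in quadrature:
  (δm_1)² = 361;  (δm_2)² = 10.2
δm = √(371) = 19.3 g
m = 336 g, so δm/m = 19.3/336 = 0.0574.

5.74%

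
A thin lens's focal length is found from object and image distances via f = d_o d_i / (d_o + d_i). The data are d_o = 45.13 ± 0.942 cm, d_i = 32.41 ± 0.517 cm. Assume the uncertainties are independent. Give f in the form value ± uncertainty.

18.86 ± 0.240 cm

∂f/∂d_o = (d_i/(d_o+d_i))² = 0.175;  ∂f/∂d_i = (d_o/(d_o+d_i))² = 0.339
δf = √((∂f/∂d_o · δd_o)² + (∂f/∂d_i · δd_i)²) = √(0.0271 + 0.0307) = 0.240 cm
f = 18.86 cm.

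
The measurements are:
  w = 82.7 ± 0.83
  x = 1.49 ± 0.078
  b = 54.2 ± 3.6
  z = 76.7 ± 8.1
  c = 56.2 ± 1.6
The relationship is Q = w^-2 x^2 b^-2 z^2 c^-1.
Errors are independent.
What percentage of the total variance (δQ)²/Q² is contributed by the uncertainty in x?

14.7%

(δQ/Q)² = (-2·δw/w)² + (2·δx/x)² + (-2·δb/b)² + (2·δz/z)² + (-1·δc/c)²
  w term: (-2×0.0100)² = 0.000403
  x term: (2×0.0523)² = 0.0110
  b term: (-2×0.0664)² = 0.0176
  z term: (2×0.106)² = 0.0446
  c term: (-1×0.0285)² = 0.000811
Total = 0.0744. Share from x = 0.0110/0.0744 = 0.147.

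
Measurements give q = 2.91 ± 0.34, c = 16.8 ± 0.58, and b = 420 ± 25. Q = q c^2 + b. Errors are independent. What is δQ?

Let p = q·c^2 = 821. δp/p = √((1·δq/q)² + (2·δc/c)²) = √(0.0137 + 0.00477) = 0.136, so δp = 111.
Q = p + b: δQ = √(δp² + δb²) = √(12400 + 625) = 114

114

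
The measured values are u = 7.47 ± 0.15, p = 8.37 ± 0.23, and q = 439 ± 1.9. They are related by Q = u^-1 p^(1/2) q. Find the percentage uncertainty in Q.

Relative error in a monomial: (δQ/Q)² = Σ (nᵢ · δxᵢ/xᵢ)².
  (-1·δu/u)² = (-1×0.0201)² = 0.000403;  (½·δp/p)² = (0.5×0.0275)² = 0.000189;  (1·δq/q)² = (1×0.00433)² = 1.87e-05
δQ/Q = √(0.000611) = 0.0247

2.47%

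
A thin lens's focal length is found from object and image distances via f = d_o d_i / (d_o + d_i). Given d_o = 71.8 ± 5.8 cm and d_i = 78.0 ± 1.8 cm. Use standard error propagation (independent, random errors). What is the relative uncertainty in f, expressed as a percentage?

4.35%

∂f/∂d_o = (d_i/(d_o+d_i))² = 0.271;  ∂f/∂d_i = (d_o/(d_o+d_i))² = 0.230
δf = √((∂f/∂d_o · δd_o)² + (∂f/∂d_i · δd_i)²) = √(2.47 + 0.171) = 1.63 cm
f = 37.4 cm, so δf/f = 1.63/37.4 = 0.0435.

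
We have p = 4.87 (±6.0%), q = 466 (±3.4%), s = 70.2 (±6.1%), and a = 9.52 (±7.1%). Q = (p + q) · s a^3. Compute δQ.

Let u = p + q = 471. δu = √(δp² + δq²) = √(0.0854 + 251) = 15.8, so δu/u = 0.0337.
Q is then a monomial in u, s, a:
δQ/Q = √((δu/u)² + (1·δs/s)² + (3·δa/a)²) = √(0.00113 + 0.00372 + 0.0454) = 0.224
Q = 2.85e+07, so δQ = 0.224 × 2.85e+07 = 6.39e+06.

6.39e+06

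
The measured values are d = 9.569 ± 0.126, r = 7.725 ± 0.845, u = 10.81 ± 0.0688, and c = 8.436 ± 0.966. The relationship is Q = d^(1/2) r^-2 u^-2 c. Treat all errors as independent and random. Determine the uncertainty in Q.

Q is a product of powers, so relative uncertainties combine in quadrature:
  (½·δd/d)² = (0.5×0.0132)² = 4.33e-05;  (-2·δr/r)² = (-2×0.109)² = 0.0479;  (-2·δu/u)² = (-2×0.00636)² = 0.000162;  (1·δc/c)² = (1×0.115)² = 0.0131
δQ/Q = √(0.0612) = 0.247
Q = 0.003742, so δQ = 0.247 × 0.003742 = 0.000926.

0.000926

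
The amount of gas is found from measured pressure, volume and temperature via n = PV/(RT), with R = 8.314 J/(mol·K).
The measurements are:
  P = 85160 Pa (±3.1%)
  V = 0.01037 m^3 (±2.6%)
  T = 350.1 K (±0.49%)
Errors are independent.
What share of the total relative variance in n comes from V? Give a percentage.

(δn/n)² = (1·δP/P)² + (1·δV/V)² + (-1·δT/T)²
  P term: (1×0.0310)² = 0.000961
  V term: (1×0.0260)² = 0.000676
  T term: (-1×0.00490)² = 2.4e-05
Total = 0.00166. Share from V = 0.000676/0.00166 = 0.407.

40.7%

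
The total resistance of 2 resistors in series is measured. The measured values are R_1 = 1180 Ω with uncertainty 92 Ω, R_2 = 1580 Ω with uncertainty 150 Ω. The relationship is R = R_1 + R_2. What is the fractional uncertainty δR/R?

For a sum/difference, combine absolute errors in quadrature:
  (δR_1)² = 8460;  (δR_2)² = 22500
δR = √(31000) = 176 Ω
R = 2760 Ω, so δR/R = 176/2760 = 0.0638.

0.0638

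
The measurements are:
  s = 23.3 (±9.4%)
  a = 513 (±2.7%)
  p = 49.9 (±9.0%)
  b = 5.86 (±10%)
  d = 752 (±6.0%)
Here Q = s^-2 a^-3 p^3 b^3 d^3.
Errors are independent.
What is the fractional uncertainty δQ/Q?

Q is a product of powers, so relative uncertainties combine in quadrature:
  (-2·δs/s)² = (-2×0.0940)² = 0.0353;  (-3·δa/a)² = (-3×0.0270)² = 0.00656;  (3·δp/p)² = (3×0.0900)² = 0.0729;  (3·δb/b)² = (3×0.100)² = 0.0900;  (3·δd/d)² = (3×0.0600)² = 0.0324
δQ/Q = √(0.237) = 0.487

0.487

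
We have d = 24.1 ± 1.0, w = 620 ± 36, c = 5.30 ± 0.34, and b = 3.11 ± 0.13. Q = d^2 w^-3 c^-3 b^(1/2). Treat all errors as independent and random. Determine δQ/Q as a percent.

Since Q is a product/quotient, work with relative uncertainties:
  (2·δd/d)² = (2×0.0415)² = 0.00689;  (-3·δw/w)² = (-3×0.0581)² = 0.0303;  (-3·δc/c)² = (-3×0.0642)² = 0.0370;  (½·δb/b)² = (0.5×0.0418)² = 0.000437
δQ/Q = √(0.0747) = 0.273

27.3%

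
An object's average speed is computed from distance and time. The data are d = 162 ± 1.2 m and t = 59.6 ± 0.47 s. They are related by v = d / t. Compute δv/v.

Relative error in a monomial: (δv/v)² = Σ (nᵢ · δxᵢ/xᵢ)².
  (1·δd/d)² = (1×0.00741)² = 5.49e-05;  (-1·δt/t)² = (-1×0.00789)² = 6.22e-05
δv/v = √(0.000117) = 0.0108

0.0108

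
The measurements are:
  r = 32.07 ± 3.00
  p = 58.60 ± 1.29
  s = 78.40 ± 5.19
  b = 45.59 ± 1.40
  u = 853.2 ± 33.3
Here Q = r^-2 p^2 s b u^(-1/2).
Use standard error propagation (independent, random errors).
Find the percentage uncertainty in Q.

20.7%

Products/powers → add relative errors in quadrature, weighted by exponent:
  (-2·δr/r)² = (-2×0.0935)² = 0.0350;  (2·δp/p)² = (2×0.0220)² = 0.00194;  (1·δs/s)² = (1×0.0662)² = 0.00438;  (1·δb/b)² = (1×0.0307)² = 0.000943;  (−½·δu/u)² = (-0.5×0.0390)² = 0.000381
δQ/Q = √(0.0426) = 0.207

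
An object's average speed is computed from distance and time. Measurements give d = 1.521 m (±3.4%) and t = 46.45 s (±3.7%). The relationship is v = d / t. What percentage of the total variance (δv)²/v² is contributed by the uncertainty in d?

45.8%

(δv/v)² = (1·δd/d)² + (-1·δt/t)²
  d term: (1×0.0340)² = 0.00116
  t term: (-1×0.0370)² = 0.00137
Total = 0.00253. Share from d = 0.00116/0.00253 = 0.458.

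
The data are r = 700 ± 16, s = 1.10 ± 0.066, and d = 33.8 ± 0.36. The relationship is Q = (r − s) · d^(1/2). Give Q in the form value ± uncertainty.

4060 ± 95.5

Let u = r − s = 699. δu = √(δr² + δs²) = √(256 + 0.00436) = 16.0, so δu/u = 0.0229.
Q is then a monomial in u, d:
δQ/Q = √((δu/u)² + (½·δd/d)²) = √(0.000524 + 2.84e-05) = 0.0235
Q = 4060, so δQ = 0.0235 × 4060 = 95.5.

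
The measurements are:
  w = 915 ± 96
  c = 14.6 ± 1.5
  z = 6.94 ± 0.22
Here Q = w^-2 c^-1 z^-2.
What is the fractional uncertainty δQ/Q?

Relative error in a monomial: (δQ/Q)² = Σ (nᵢ · δxᵢ/xᵢ)².
  (-2·δw/w)² = (-2×0.105)² = 0.0440;  (-1·δc/c)² = (-1×0.103)² = 0.0106;  (-2·δz/z)² = (-2×0.0317)² = 0.00402
δQ/Q = √(0.0586) = 0.242

0.242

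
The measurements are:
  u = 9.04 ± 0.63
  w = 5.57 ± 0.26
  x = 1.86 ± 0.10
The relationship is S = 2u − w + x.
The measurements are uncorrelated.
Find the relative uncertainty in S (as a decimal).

0.0898

For a sum/difference, combine absolute errors in quadrature:
  (2·δu)² = 1.59;  (δw)² = 0.0676;  (δx)² = 0.0100
δS = √(1.67) = 1.29
S = 14.4, so δS/S = 1.29/14.4 = 0.0898.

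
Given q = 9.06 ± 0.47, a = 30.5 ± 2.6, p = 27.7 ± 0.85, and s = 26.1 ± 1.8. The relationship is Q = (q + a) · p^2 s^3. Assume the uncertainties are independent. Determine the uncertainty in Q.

1.22e+08

Let u = q + a = 39.6. δu = √(δq² + δa²) = √(0.221 + 6.76) = 2.64, so δu/u = 0.0668.
Q is then a monomial in u, p, s:
δQ/Q = √((δu/u)² + (2·δp/p)² + (3·δs/s)²) = √(0.00446 + 0.00377 + 0.0428) = 0.226
Q = 5.4e+08, so δQ = 0.226 × 5.4e+08 = 1.22e+08.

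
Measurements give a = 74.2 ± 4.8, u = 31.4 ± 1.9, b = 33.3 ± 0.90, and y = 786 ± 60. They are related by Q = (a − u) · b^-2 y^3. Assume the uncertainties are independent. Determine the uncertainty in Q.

Let w = a − u = 42.8. δw = √(δa² + δu²) = √(23.0 + 3.61) = 5.16, so δw/w = 0.121.
Q is then a monomial in w, b, y:
δQ/Q = √((δw/w)² + (-2·δb/b)² + (3·δy/y)²) = √(0.0145 + 0.00292 + 0.0524) = 0.264
Q = 1.87e+07, so δQ = 0.264 × 1.87e+07 = 4.96e+06.

4.96e+06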